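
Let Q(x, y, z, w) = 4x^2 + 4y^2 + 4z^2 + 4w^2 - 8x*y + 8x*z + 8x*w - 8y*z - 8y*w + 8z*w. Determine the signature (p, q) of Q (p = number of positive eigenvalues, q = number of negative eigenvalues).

(1, 0)

Write A = [[4, -4, 4, 4], [-4, 4, -4, -4], [4, -4, 4, 4], [4, -4, 4, 4]].
Row-reducing A symmetrically gives the diagonal entries 4, 0, 0, 0.
Counting signs: 1 positive, 3 zero.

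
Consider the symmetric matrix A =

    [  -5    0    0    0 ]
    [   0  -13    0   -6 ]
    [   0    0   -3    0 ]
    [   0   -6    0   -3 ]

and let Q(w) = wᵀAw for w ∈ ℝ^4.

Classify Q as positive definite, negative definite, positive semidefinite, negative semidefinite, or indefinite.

negative definite

Leading principal minors: Δ_1 = -5, Δ_2 = 65, Δ_3 = -195, Δ_4 = 45.
The signs alternate starting with Δ_1 < 0, so by Sylvester's criterion Q is negative definite.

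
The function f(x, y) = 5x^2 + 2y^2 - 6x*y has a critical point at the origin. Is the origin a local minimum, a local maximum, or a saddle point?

local minimum

The Hessian at the origin is H = [[10, -6], [-6, 4]].
det H = 10·4 − (-6)² = 4 > 0 and H[1,1] = 10 > 0, so H is positive definite.
Therefore the origin is a local minimum.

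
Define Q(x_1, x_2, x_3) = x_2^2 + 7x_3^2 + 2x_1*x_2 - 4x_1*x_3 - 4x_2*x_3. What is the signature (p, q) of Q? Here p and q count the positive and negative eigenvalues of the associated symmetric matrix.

The symmetric matrix is A = [[0, 1, -2], [1, 1, -2], [-2, -2, 7]].
By Sylvester's law of inertia any congruent diagonalization of A has 2 positive, 1 negative and 0 zero entries.

(2, 1)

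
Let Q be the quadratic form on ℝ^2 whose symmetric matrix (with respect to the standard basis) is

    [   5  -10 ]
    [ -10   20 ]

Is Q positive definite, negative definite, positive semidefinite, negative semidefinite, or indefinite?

For the 2×2 matrix [[5, -10], [-10, 20]]: det = 5·20 − (-10)² = 0, trace = 25.
det = 0 so one eigenvalue is zero; the form is semidefinite with the sign of the trace.

positive semidefinite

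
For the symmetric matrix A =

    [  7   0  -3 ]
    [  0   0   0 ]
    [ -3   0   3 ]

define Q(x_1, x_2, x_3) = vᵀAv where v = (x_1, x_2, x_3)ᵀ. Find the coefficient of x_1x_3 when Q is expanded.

The coefficient of x_1x_3 is A[1,3] + A[3,1] = 2·(-3) = -6.

-6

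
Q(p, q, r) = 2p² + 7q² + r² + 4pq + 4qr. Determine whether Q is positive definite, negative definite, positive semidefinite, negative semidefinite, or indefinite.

The symmetric matrix of Q is A = [[2, 2, 0], [2, 7, 2], [0, 2, 1]].
Leading principal minors: Δ_1 = 2, Δ_2 = 10, Δ_3 = 2.
All leading principal minors are positive, so by Sylvester's criterion Q is positive definite.

positive definite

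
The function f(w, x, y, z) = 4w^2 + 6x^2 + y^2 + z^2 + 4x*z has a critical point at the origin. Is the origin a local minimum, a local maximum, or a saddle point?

local minimum

The Hessian at the origin is H = [[8, 0, 0, 0], [0, 12, 0, 4], [0, 0, 2, 0], [0, 4, 0, 2]].
Congruent diagonalization of H (simultaneous row and column reduction) yields pivots 8, 12, 2, 2/3.
That gives 4 positive pivots.
H is positive definite, so the origin is a strict local minimum.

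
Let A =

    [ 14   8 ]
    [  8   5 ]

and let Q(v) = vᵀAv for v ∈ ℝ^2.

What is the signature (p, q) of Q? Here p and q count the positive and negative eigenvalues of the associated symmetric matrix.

An LDLᵀ factorisation of A has diagonal entries 14, 3/7.
Counting signs: 2 positive.

(2, 0)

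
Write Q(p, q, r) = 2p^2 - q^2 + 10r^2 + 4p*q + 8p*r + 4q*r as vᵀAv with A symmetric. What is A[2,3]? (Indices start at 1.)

2

The coefficient of q·r in Q is 4. For a symmetric A this equals A[2,3] + A[3,2] = 2·A[2,3].
So A[2,3] = 4/2 = 2.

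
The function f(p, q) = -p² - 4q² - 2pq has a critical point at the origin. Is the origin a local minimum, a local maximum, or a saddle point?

local maximum

The Hessian at the origin is H = [[-2, -2], [-2, -8]].
det H = -2·-8 − (-2)² = 12 > 0 and H[1,1] = -2 < 0, so H is negative definite.
Therefore the origin is a local maximum.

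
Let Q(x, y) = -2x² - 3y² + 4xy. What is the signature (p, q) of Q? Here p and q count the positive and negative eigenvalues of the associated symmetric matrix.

(0, 2)

Write A = [[-2, 2], [2, -3]].
Congruent diagonalization of A (simultaneous row and column reduction) yields pivots -2, -1.
So there are 2 negative pivots.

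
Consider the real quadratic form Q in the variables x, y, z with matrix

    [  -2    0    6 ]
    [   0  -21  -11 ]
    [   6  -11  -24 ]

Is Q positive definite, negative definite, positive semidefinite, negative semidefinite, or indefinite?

Congruent diagonalization of A (simultaneous row and column reduction) yields pivots -2, -21, -5/21.
Counting signs: 3 negative.
Hence Q is negative definite.

negative definite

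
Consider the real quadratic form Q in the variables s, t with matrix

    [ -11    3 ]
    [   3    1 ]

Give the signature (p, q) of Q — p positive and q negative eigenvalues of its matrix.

(1, 1)

Applying the same elementary operations to the rows and columns of A produces a congruent diagonal matrix with entries -11, 20/11.
Counting signs: 1 positive, 1 negative.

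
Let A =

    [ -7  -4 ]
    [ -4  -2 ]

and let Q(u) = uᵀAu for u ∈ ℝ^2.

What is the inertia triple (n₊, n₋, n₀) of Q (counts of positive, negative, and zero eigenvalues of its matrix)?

Row-reducing A symmetrically gives the diagonal entries -7, 2/7.
Counting signs: 1 positive, 1 negative.

(1, 1, 0)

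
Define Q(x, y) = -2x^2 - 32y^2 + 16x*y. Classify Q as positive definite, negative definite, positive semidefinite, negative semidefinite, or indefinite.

The symmetric matrix of Q is [[-2, 8], [8, -32]].
For the 2×2 matrix [[-2, 8], [8, -32]]: det = -2·-32 − (8)² = 0, trace = -34.
det = 0 so one eigenvalue is zero; the form is semidefinite with the sign of the trace.

negative semidefinite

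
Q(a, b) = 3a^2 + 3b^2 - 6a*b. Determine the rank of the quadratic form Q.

1

Write A = [[3, -3], [-3, 3]].
Congruent diagonalization of A (simultaneous row and column reduction) yields pivots 3, 0.
So there are 1 positive, 1 zero pivots.
The rank is the number of nonzero pivots: 1.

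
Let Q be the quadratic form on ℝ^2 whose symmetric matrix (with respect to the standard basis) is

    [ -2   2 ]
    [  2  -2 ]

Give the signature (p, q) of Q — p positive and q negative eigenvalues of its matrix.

(0, 1)

Congruent diagonalization of A (simultaneous row and column reduction) yields pivots -2, 0.
Counting signs: 1 negative, 1 zero.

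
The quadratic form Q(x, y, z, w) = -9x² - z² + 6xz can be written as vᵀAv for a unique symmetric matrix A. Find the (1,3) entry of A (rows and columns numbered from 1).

The coefficient of x·z in Q is 6. For a symmetric A this equals A[1,3] + A[3,1] = 2·A[1,3].
So A[1,3] = 6/2 = 3.

3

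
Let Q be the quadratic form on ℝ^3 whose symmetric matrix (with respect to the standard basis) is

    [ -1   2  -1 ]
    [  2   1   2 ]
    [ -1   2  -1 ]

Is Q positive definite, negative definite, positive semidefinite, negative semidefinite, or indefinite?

Symmetric row and column elimination reduces A to a congruent diagonal form with pivots -1, 5, 0.
Counting signs: 1 positive, 1 negative, 1 zero.
Hence Q is indefinite.

indefinite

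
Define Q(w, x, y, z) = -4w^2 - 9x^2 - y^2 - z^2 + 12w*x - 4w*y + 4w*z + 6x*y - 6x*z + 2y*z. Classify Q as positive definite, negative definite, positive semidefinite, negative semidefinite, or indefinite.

Write A = [[-4, 6, -2, 2], [6, -9, 3, -3], [-2, 3, -1, 1], [2, -3, 1, -1]].
Congruent diagonalization of A (simultaneous row and column reduction) yields pivots -4, 0, 0, 0.
So there are 1 negative, 3 zero pivots.
Hence Q is negative semidefinite.

negative semidefinite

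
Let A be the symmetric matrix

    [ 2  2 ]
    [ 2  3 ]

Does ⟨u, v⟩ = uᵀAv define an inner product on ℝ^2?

yes

Leading principal minors: Δ_1 = 2, Δ_2 = 2.
All leading principal minors are positive, so by Sylvester's criterion Q is positive definite.
⟨·,·⟩ is an inner product exactly when A is positive definite.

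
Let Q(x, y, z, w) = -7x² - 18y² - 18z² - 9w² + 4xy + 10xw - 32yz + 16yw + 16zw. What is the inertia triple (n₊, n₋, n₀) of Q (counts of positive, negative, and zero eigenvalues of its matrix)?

The associated matrix is A = [[-7, 2, 0, 5], [2, -18, -16, 8], [0, -16, -18, 8], [5, 8, 8, -9]].
Congruent diagonalization of A (simultaneous row and column reduction) yields pivots -7, -122/7, -202/61, -20/101.
That gives 4 negative pivots.

(0, 4, 0)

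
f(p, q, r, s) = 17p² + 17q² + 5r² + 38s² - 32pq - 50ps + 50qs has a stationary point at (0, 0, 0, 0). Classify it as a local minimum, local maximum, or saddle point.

local minimum

The Hessian at the origin is H = [[34, -32, 0, -50], [-32, 34, 0, 50], [0, 0, 10, 0], [-50, 50, 0, 76]].
Congruent diagonalization of H (simultaneous row and column reduction) yields pivots 34, 66/17, 10, 8/33.
So there are 4 positive pivots.
H is positive definite, so the origin is a strict local minimum.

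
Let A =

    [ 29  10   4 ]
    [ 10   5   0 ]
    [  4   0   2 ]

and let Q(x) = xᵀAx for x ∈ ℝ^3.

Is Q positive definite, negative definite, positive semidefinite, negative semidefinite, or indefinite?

Leading principal minors: Δ_1 = 29, Δ_2 = 45, Δ_3 = 10.
All leading principal minors are positive, so by Sylvester's criterion Q is positive definite.

positive definite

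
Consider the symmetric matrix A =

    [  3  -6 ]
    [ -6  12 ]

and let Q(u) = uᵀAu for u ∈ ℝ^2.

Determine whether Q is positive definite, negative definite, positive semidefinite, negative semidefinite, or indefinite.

positive semidefinite

Congruent diagonalization of A (simultaneous row and column reduction) yields pivots 3, 0.
Counting signs: 1 positive, 1 zero.
Hence Q is positive semidefinite.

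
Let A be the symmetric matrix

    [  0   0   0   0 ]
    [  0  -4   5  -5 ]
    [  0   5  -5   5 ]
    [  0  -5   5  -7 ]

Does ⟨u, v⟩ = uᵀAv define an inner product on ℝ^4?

no

Applying the same elementary operations to the rows and columns of A produces a congruent diagonal matrix with entries 0, -4, 5/4, -2.
So there are 1 positive, 2 negative, 1 zero pivots.
Hence Q is indefinite.
⟨·,·⟩ is an inner product exactly when A is positive definite.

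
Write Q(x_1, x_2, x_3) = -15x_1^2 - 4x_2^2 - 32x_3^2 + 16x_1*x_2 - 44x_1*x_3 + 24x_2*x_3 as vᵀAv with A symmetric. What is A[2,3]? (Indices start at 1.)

12

The coefficient of x_2·x_3 in Q is 24. For a symmetric A this equals A[2,3] + A[3,2] = 2·A[2,3].
So A[2,3] = 24/2 = 12.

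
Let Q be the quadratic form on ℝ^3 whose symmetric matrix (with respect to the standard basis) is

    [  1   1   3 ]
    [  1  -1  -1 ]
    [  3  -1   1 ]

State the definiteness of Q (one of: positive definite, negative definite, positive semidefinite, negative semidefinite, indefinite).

indefinite

Row-reducing A symmetrically gives the diagonal entries 1, -2, 0.
That gives 1 positive, 1 negative, 1 zero pivots.
Hence Q is indefinite.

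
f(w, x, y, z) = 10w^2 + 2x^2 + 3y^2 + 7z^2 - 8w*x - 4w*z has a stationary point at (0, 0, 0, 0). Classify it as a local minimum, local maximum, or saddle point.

The Hessian at the origin is H = [[20, -8, 0, -4], [-8, 4, 0, 0], [0, 0, 6, 0], [-4, 0, 0, 14]].
Row-reducing H symmetrically gives the diagonal entries 20, 4/5, 6, 10.
Counting signs: 4 positive.
H is positive definite, so the origin is a strict local minimum.

local minimum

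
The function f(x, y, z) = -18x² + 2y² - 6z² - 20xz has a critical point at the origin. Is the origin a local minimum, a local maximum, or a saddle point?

saddle point

The Hessian at the origin is H = [[-36, 0, -20], [0, 4, 0], [-20, 0, -12]].
Symmetric row and column elimination reduces H to a congruent diagonal form with pivots -36, 4, -8/9.
Counting signs: 1 positive, 2 negative.
H is indefinite, so the origin is a saddle point.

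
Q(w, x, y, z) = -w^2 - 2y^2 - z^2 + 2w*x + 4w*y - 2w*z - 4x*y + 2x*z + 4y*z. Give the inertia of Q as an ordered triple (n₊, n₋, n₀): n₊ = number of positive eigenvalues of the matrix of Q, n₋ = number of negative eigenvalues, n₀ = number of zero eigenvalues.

The symmetric matrix is A = [[-1, 1, 2, -1], [1, 0, -2, 1], [2, -2, -2, 2], [-1, 1, 2, -1]].
Symmetric row and column elimination reduces A to a congruent diagonal form with pivots -1, 1, 2, 0.
So there are 2 positive, 1 negative, 1 zero pivots.

(2, 1, 1)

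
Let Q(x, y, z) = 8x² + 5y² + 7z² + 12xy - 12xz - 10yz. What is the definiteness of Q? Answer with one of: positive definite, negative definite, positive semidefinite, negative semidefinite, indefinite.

Write A = [[8, 6, -6], [6, 5, -5], [-6, -5, 7]].
Row-reducing A symmetrically gives the diagonal entries 8, 1/2, 2.
That gives 3 positive pivots.
Hence Q is positive definite.

positive definite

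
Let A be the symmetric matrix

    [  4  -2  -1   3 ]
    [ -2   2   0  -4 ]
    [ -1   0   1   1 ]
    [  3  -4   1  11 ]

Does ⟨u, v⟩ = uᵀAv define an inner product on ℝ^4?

yes

Leading principal minors: Δ_1 = 4, Δ_2 = 4, Δ_3 = 2, Δ_4 = 4.
All leading principal minors are positive, so by Sylvester's criterion Q is positive definite.
⟨·,·⟩ is an inner product exactly when A is positive definite.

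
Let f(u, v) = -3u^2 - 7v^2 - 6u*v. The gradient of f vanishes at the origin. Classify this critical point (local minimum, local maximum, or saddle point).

local maximum

The Hessian at the origin is H = [[-6, -6], [-6, -14]].
det H = -6·-14 − (-6)² = 48 > 0 and H[1,1] = -6 < 0, so H is negative definite.
Therefore the origin is a local maximum.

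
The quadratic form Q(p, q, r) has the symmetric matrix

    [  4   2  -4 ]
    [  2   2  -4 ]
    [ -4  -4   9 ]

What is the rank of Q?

3

An LDLᵀ factorisation of A has diagonal entries 4, 1, 1.
That gives 3 positive pivots.
The rank is the number of nonzero pivots: 3.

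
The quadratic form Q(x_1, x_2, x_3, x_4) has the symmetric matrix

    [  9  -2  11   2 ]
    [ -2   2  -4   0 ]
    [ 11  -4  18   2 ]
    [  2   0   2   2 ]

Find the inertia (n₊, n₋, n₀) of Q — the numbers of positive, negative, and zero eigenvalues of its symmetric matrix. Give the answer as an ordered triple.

Symmetric row and column elimination reduces A to a congruent diagonal form with pivots 9, 14/9, 3, 10/7.
Counting signs: 4 positive.

(4, 0, 0)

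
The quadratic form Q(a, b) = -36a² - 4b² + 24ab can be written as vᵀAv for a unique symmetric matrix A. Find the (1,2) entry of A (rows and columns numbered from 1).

12

The coefficient of a·b in Q is 24. For a symmetric A this equals A[1,2] + A[2,1] = 2·A[1,2].
So A[1,2] = 24/2 = 12.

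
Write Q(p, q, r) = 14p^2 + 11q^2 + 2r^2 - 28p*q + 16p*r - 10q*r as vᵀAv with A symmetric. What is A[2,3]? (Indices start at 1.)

-5

The coefficient of q·r in Q is -10. For a symmetric A this equals A[2,3] + A[3,2] = 2·A[2,3].
So A[2,3] = -10/2 = -5.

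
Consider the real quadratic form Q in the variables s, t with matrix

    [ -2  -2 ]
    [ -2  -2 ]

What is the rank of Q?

1

Congruent diagonalization of A (simultaneous row and column reduction) yields pivots -2, 0.
Counting signs: 1 negative, 1 zero.
The rank is the number of nonzero pivots: 1.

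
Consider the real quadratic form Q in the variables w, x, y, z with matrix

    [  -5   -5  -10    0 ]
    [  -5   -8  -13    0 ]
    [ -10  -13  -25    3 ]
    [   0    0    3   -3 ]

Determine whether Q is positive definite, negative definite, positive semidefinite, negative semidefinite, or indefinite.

Congruent diagonalization of A (simultaneous row and column reduction) yields pivots -5, -3, -2, 3/2.
So there are 1 positive, 3 negative pivots.
Hence Q is indefinite.

indefinite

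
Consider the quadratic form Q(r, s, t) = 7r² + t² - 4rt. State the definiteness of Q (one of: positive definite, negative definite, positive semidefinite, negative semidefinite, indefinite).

The symmetric matrix is A = [[7, 0, -2], [0, 0, 0], [-2, 0, 1]].
Symmetric row and column elimination reduces A to a congruent diagonal form with pivots 7, 0, 3/7.
So there are 2 positive, 1 zero pivots.
Hence Q is positive semidefinite.

positive semidefinite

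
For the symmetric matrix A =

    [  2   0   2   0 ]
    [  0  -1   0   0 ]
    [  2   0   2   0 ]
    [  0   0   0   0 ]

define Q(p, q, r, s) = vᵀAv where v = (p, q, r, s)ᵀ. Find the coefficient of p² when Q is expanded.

2

The coefficient of p² is the diagonal entry A[1,1] = 2.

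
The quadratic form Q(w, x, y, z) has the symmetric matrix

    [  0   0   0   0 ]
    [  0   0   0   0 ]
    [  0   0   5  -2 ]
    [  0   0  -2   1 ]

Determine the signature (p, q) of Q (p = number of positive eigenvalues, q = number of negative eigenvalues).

Row-reducing A symmetrically gives the diagonal entries 0, 0, 5, 1/5.
Counting signs: 2 positive, 2 zero.

(2, 0)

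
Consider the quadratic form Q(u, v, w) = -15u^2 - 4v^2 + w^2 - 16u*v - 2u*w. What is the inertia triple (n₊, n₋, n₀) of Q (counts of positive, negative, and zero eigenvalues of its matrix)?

The symmetric matrix is A = [[-15, -8, -1], [-8, -4, 0], [-1, 0, 1]].
Row-reducing A symmetrically gives the diagonal entries -15, 4/15, 0.
Counting signs: 1 positive, 1 negative, 1 zero.

(1, 1, 1)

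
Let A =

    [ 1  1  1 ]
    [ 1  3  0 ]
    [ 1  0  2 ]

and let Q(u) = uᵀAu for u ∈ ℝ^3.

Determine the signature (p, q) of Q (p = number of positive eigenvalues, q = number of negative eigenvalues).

(3, 0)

Symmetric row and column elimination reduces A to a congruent diagonal form with pivots 1, 2, 1/2.
So there are 3 positive pivots.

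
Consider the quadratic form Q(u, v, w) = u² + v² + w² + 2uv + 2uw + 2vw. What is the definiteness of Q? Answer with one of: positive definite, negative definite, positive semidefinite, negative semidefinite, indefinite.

Write A = [[1, 1, 1], [1, 1, 1], [1, 1, 1]].
Applying the same elementary operations to the rows and columns of A produces a congruent diagonal matrix with entries 1, 0, 0.
Counting signs: 1 positive, 2 zero.
Hence Q is positive semidefinite.

positive semidefinite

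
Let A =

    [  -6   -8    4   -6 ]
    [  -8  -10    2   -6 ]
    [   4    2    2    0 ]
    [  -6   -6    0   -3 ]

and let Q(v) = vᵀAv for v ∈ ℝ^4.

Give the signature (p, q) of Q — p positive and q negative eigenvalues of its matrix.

(1, 2)

Symmetric row and column elimination reduces A to a congruent diagonal form with pivots -6, 2/3, -12, 0.
So there are 1 positive, 2 negative, 1 zero pivots.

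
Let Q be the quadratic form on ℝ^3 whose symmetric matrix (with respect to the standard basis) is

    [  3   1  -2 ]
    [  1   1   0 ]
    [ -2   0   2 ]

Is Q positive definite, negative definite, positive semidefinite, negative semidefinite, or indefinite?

positive semidefinite

Symmetric row and column elimination reduces A to a congruent diagonal form with pivots 3, 2/3, 0.
So there are 2 positive, 1 zero pivots.
Hence Q is positive semidefinite.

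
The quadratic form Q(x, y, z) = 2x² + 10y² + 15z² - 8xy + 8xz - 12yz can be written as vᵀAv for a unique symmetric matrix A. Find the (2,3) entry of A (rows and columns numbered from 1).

-6

The coefficient of y·z in Q is -12. For a symmetric A this equals A[2,3] + A[3,2] = 2·A[2,3].
So A[2,3] = -12/2 = -6.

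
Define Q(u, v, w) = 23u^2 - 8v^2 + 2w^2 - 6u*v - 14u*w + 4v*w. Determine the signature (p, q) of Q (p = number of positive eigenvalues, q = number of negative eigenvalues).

Write A = [[23, -3, -7], [-3, -8, 2], [-7, 2, 2]].
An LDLᵀ factorisation of A has diagonal entries 23, -193/23, 2/193.
Counting signs: 2 positive, 1 negative.

(2, 1)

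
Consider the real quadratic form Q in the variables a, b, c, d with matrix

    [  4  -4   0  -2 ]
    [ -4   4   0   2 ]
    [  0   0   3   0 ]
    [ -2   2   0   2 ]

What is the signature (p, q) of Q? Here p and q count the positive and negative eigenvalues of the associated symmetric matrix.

(3, 0)

Row-reducing A symmetrically gives the diagonal entries 4, 0, 3, 1.
So there are 3 positive, 1 zero pivots.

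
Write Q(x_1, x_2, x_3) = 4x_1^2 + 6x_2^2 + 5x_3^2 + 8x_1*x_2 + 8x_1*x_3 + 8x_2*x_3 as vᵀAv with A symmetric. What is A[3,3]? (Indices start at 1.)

The coefficient of x_3^2 in Q is 5, and that is exactly A[3,3].

5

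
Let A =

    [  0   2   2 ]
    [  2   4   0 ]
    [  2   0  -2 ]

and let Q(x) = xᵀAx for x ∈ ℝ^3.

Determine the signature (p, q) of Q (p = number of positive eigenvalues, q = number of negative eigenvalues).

By Sylvester's law of inertia any congruent diagonalization of A has 2 positive, 1 negative and 0 zero entries.

(2, 1)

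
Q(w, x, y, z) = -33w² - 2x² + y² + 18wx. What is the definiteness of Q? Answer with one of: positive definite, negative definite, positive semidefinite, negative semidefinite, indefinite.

Write A = [[-33, 9, 0, 0], [9, -2, 0, 0], [0, 0, 1, 0], [0, 0, 0, 0]].
Row-reducing A symmetrically gives the diagonal entries -33, 5/11, 1, 0.
So there are 2 positive, 1 negative, 1 zero pivots.
Hence Q is indefinite.

indefinite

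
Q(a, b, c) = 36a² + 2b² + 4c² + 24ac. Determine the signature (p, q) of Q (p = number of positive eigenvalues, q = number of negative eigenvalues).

(2, 0)

The associated matrix is A = [[36, 0, 12], [0, 2, 0], [12, 0, 4]].
Row-reducing A symmetrically gives the diagonal entries 36, 2, 0.
That gives 2 positive, 1 zero pivots.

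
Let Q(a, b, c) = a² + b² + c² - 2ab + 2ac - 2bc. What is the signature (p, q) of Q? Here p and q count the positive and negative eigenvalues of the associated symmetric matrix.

(1, 0)

The associated matrix is A = [[1, -1, 1], [-1, 1, -1], [1, -1, 1]].
Congruent diagonalization of A (simultaneous row and column reduction) yields pivots 1, 0, 0.
Counting signs: 1 positive, 2 zero.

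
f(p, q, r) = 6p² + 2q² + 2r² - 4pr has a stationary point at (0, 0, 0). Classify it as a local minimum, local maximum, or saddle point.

The Hessian at the origin is H = [[12, 0, -4], [0, 4, 0], [-4, 0, 4]].
Symmetric row and column elimination reduces H to a congruent diagonal form with pivots 12, 4, 8/3.
That gives 3 positive pivots.
H is positive definite, so the origin is a strict local minimum.

local minimum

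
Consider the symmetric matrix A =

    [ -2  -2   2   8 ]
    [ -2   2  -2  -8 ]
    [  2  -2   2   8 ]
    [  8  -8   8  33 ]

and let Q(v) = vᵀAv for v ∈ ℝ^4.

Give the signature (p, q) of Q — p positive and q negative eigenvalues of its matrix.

Symmetric row and column elimination reduces A to a congruent diagonal form with pivots -2, 4, 0, 1.
That gives 2 positive, 1 negative, 1 zero pivots.

(2, 1)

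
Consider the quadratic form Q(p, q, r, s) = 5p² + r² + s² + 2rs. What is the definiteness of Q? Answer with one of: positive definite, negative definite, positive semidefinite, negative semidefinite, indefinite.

The symmetric matrix is A = [[5, 0, 0, 0], [0, 0, 0, 0], [0, 0, 1, 1], [0, 0, 1, 1]].
Applying the same elementary operations to the rows and columns of A produces a congruent diagonal matrix with entries 5, 0, 1, 0.
So there are 2 positive, 2 zero pivots.
Hence Q is positive semidefinite.

positive semidefinite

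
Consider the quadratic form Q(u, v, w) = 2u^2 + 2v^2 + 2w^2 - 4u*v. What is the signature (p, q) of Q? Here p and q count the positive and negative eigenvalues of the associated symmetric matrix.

The associated matrix is A = [[2, -2, 0], [-2, 2, 0], [0, 0, 2]].
Symmetric row and column elimination reduces A to a congruent diagonal form with pivots 2, 0, 2.
Counting signs: 2 positive, 1 zero.

(2, 0)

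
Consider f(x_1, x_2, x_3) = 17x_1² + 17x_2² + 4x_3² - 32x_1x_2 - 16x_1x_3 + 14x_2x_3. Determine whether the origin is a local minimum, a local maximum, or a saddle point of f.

The Hessian at the origin is H = [[34, -32, -16], [-32, 34, 14], [-16, 14, 8]].
An LDLᵀ factorisation of H has diagonal entries 34, 66/17, 2/11.
So there are 3 positive pivots.
H is positive definite, so the origin is a strict local minimum.

local minimum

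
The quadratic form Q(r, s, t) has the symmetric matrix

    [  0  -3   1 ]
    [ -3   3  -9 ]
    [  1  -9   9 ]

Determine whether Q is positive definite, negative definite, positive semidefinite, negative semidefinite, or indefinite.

indefinite

A is congruent to a diagonal matrix with 2 positive, 1 negative and 0 zero entries, so Q is indefinite.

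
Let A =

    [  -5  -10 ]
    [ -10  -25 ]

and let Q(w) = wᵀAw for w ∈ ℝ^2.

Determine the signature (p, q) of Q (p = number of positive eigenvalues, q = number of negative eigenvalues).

Symmetric row and column elimination reduces A to a congruent diagonal form with pivots -5, -5.
So there are 2 negative pivots.

(0, 2)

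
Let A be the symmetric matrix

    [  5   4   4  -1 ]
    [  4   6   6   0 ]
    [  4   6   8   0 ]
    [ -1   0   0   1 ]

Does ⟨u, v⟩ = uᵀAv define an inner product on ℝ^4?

Leading principal minors: Δ_1 = 5, Δ_2 = 14, Δ_3 = 28, Δ_4 = 16.
All leading principal minors are positive, so by Sylvester's criterion Q is positive definite.
⟨·,·⟩ is an inner product exactly when A is positive definite.

yes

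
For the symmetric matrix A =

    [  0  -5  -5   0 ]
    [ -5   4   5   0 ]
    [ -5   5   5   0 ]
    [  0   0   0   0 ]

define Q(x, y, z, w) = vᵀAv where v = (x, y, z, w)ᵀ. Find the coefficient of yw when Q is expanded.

The coefficient of yw is A[2,4] + A[4,2] = 2·0 = 0.

0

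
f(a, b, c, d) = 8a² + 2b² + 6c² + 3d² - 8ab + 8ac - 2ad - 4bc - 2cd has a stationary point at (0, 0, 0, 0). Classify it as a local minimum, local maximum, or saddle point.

The Hessian at the origin is H = [[16, -8, 8, -2], [-8, 4, -4, 0], [8, -4, 12, -2], [-2, 0, -2, 6]].
H is indefinite, so the origin is a saddle point.

saddle point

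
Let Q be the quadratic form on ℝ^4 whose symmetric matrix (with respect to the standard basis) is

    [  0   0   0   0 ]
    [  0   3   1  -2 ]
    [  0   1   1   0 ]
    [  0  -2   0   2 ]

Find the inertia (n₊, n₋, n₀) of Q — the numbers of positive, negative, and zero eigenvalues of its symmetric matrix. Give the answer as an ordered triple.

Row-reducing A symmetrically gives the diagonal entries 0, 3, 2/3, 0.
That gives 2 positive, 2 zero pivots.

(2, 0, 2)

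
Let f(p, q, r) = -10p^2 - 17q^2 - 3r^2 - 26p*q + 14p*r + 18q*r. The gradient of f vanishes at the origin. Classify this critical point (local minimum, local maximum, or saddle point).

saddle point

The Hessian at the origin is H = [[-20, -26, 14], [-26, -34, 18], [14, 18, -6]].
Applying the same elementary operations to the rows and columns of H produces a congruent diagonal matrix with entries -20, -1/5, 4.
Counting signs: 1 positive, 2 negative.
H is indefinite, so the origin is a saddle point.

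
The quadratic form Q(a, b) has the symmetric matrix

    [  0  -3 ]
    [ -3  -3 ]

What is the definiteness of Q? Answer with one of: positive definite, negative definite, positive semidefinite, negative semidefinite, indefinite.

For the 2×2 matrix [[0, -3], [-3, -3]]: det = 0·-3 − (-3)² = -9, trace = -3.
det < 0 so the eigenvalues have opposite signs; the form is indefinite.

indefinite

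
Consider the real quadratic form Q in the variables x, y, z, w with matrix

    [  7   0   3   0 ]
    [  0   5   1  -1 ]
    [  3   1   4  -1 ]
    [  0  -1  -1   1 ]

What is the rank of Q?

4

Congruent diagonalization of A (simultaneous row and column reduction) yields pivots 7, 5, 88/35, 6/11.
Counting signs: 4 positive.
The rank is the number of nonzero pivots: 4.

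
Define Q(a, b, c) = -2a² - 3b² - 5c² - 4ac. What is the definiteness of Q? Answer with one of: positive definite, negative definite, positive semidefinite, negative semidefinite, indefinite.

The symmetric matrix of Q is A = [[-2, 0, -2], [0, -3, 0], [-2, 0, -5]].
Leading principal minors: Δ_1 = -2, Δ_2 = 6, Δ_3 = -18.
The signs alternate starting with Δ_1 < 0, so by Sylvester's criterion Q is negative definite.

negative definite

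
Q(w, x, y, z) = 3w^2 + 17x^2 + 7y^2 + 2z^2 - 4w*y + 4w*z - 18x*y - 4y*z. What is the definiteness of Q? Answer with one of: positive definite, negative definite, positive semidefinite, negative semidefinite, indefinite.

The symmetric matrix of Q is A = [[3, 0, -2, 2], [0, 17, -9, 0], [-2, -9, 7, -2], [2, 0, -2, 2]].
Leading principal minors: Δ_1 = 3, Δ_2 = 51, Δ_3 = 46, Δ_4 = 8.
All leading principal minors are positive, so by Sylvester's criterion Q is positive definite.

positive definite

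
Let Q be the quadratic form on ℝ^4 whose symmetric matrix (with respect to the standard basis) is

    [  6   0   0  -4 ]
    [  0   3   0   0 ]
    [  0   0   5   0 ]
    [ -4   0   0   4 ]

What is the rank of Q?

Row-reducing A symmetrically gives the diagonal entries 6, 3, 5, 4/3.
That gives 4 positive pivots.
The rank is the number of nonzero pivots: 4.

4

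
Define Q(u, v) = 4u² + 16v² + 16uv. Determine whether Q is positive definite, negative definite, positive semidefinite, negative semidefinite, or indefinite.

positive semidefinite

The symmetric matrix of Q is [[4, 8], [8, 16]].
For the 2×2 matrix [[4, 8], [8, 16]]: det = 4·16 − (8)² = 0, trace = 20.
det = 0 so one eigenvalue is zero; the form is semidefinite with the sign of the trace.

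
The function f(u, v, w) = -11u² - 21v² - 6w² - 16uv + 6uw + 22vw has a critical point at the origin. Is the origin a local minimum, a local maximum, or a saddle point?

local maximum

The Hessian at the origin is H = [[-22, -16, 6], [-16, -42, 22], [6, 22, -12]].
Congruent diagonalization of H (simultaneous row and column reduction) yields pivots -22, -334/11, -20/167.
Counting signs: 3 negative.
H is negative definite, so the origin is a strict local maximum.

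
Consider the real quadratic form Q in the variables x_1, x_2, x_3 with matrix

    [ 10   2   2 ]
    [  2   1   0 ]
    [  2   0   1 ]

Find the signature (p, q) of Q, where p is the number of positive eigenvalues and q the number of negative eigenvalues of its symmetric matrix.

Symmetric row and column elimination reduces A to a congruent diagonal form with pivots 10, 3/5, 1/3.
Counting signs: 3 positive.

(3, 0)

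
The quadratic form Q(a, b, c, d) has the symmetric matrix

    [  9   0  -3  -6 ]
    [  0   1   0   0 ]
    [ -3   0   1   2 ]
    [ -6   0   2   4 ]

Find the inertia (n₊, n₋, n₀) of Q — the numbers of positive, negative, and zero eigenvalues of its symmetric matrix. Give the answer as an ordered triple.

(2, 0, 2)

Symmetric row and column elimination reduces A to a congruent diagonal form with pivots 9, 1, 0, 0.
So there are 2 positive, 2 zero pivots.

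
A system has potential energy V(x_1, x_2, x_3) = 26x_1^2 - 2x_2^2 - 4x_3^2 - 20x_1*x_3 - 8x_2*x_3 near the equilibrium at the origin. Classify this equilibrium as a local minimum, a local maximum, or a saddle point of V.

The Hessian at the origin is H = [[52, 0, -20], [0, -4, -8], [-20, -8, -8]].
Symmetric row and column elimination reduces H to a congruent diagonal form with pivots 52, -4, 4/13.
Counting signs: 2 positive, 1 negative.
H is indefinite, so the origin is a saddle point.

saddle point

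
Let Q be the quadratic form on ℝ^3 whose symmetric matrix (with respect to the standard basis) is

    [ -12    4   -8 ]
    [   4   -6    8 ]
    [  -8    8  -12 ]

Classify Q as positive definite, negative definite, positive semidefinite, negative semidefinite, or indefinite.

negative definite

Leading principal minors: Δ_1 = -12, Δ_2 = 56, Δ_3 = -32.
The signs alternate starting with Δ_1 < 0, so by Sylvester's criterion Q is negative definite.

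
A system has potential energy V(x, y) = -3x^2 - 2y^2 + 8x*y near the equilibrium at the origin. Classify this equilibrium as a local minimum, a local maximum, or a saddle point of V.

The Hessian at the origin is H = [[-6, 8], [8, -4]].
det H = -6·-4 − (8)² = -40 < 0, so H is indefinite.
Therefore the origin is a saddle point.

saddle point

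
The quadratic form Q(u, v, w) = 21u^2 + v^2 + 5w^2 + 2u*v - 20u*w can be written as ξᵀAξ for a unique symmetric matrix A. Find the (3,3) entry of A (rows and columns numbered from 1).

The coefficient of w^2 in Q is 5, and that is exactly A[3,3].

5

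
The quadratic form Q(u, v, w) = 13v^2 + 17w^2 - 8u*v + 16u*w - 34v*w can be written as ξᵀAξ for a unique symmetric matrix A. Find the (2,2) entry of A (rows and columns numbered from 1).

The coefficient of v^2 in Q is 13, and that is exactly A[2,2].

13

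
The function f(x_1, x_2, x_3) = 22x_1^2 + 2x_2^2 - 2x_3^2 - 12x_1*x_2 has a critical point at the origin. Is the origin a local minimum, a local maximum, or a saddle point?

saddle point

The Hessian at the origin is H = [[44, -12, 0], [-12, 4, 0], [0, 0, -4]].
Congruent diagonalization of H (simultaneous row and column reduction) yields pivots 44, 8/11, -4.
Counting signs: 2 positive, 1 negative.
H is indefinite, so the origin is a saddle point.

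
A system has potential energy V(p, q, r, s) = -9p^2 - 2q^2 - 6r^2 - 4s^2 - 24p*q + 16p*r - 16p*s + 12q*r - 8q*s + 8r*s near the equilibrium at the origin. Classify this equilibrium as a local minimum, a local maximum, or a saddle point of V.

saddle point

The Hessian at the origin is H = [[-18, -24, 16, -16], [-24, -4, 12, -8], [16, 12, -12, 8], [-16, -8, 8, -8]].
Applying the same elementary operations to the rows and columns of H produces a congruent diagonal matrix with entries -18, 28, -8/9, 24/7.
Counting signs: 2 positive, 2 negative.
H is indefinite, so the origin is a saddle point.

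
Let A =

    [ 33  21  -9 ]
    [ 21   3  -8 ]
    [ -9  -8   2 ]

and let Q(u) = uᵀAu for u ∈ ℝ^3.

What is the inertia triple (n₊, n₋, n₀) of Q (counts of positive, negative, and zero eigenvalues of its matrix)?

(2, 1, 0)

Applying the same elementary operations to the rows and columns of A produces a congruent diagonal matrix with entries 33, -114/11, 5/114.
That gives 2 positive, 1 negative pivots.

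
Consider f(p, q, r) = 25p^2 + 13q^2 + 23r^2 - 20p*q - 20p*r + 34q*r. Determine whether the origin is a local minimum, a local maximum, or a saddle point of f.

The Hessian at the origin is H = [[50, -20, -20], [-20, 26, 34], [-20, 34, 46]].
An LDLᵀ factorisation of H has diagonal entries 50, 18, 4/9.
That gives 3 positive pivots.
H is positive definite, so the origin is a strict local minimum.

local minimum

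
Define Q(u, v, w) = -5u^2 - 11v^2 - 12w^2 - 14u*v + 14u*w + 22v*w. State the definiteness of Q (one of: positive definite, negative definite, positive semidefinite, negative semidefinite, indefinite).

negative definite

The symmetric matrix of Q is A = [[-5, -7, 7], [-7, -11, 11], [7, 11, -12]].
Leading principal minors: Δ_1 = -5, Δ_2 = 6, Δ_3 = -6.
The signs alternate starting with Δ_1 < 0, so by Sylvester's criterion Q is negative definite.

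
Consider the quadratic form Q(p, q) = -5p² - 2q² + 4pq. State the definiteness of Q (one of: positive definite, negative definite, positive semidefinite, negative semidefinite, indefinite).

The symmetric matrix of Q is [[-5, 2], [2, -2]].
For the 2×2 matrix [[-5, 2], [2, -2]]: det = -5·-2 − (2)² = 6, trace = -7.
det > 0 so both eigenvalues share the sign of the trace; trace = -7 < 0 ⇒ both negative.

negative definite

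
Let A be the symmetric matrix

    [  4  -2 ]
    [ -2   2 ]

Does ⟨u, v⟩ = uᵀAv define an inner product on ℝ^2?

Leading principal minors: Δ_1 = 4, Δ_2 = 4.
All leading principal minors are positive, so by Sylvester's criterion Q is positive definite.
⟨·,·⟩ is an inner product exactly when A is positive definite.

yes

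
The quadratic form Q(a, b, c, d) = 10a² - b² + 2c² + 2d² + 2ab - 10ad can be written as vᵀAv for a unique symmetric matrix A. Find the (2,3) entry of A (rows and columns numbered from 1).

0

The coefficient of b·c in Q is 0. For a symmetric A this equals A[2,3] + A[3,2] = 2·A[2,3].
So A[2,3] = 0/2 = 0.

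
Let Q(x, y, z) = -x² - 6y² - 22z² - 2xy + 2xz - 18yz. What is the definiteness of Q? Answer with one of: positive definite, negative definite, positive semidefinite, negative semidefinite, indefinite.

negative definite

The symmetric matrix of Q is A = [[-1, -1, 1], [-1, -6, -9], [1, -9, -22]].
Leading principal minors: Δ_1 = -1, Δ_2 = 5, Δ_3 = -5.
The signs alternate starting with Δ_1 < 0, so by Sylvester's criterion Q is negative definite.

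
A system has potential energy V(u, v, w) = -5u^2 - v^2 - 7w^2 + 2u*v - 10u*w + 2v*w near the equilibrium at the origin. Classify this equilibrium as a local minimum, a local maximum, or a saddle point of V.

The Hessian at the origin is H = [[-10, 2, -10], [2, -2, 2], [-10, 2, -14]].
Congruent diagonalization of H (simultaneous row and column reduction) yields pivots -10, -8/5, -4.
That gives 3 negative pivots.
H is negative definite, so the origin is a strict local maximum.

local maximum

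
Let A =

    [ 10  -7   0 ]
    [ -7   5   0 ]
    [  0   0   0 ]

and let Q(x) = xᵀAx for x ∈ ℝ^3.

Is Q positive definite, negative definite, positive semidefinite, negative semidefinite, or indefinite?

Congruent diagonalization of A (simultaneous row and column reduction) yields pivots 10, 1/10, 0.
That gives 2 positive, 1 zero pivots.
Hence Q is positive semidefinite.

positive semidefinite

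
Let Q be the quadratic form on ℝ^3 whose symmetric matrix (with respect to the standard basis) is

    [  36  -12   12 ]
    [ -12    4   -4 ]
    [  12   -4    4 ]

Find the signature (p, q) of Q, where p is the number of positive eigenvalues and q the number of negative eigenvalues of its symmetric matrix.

(1, 0)

Symmetric row and column elimination reduces A to a congruent diagonal form with pivots 36, 0, 0.
So there are 1 positive, 2 zero pivots.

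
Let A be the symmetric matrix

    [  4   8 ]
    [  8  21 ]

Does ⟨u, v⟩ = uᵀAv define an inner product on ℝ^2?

Row-reducing A symmetrically gives the diagonal entries 4, 5.
So there are 2 positive pivots.
Hence Q is positive definite.
⟨·,·⟩ is an inner product exactly when A is positive definite.

yes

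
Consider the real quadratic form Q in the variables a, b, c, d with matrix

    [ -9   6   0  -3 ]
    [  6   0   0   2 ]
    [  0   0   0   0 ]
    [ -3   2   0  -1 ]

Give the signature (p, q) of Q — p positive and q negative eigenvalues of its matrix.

(1, 1)

Applying the same elementary operations to the rows and columns of A produces a congruent diagonal matrix with entries -9, 4, 0, 0.
Counting signs: 1 positive, 1 negative, 2 zero.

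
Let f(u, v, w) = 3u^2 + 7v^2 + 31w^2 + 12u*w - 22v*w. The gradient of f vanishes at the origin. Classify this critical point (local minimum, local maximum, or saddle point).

local minimum

The Hessian at the origin is H = [[6, 0, 12], [0, 14, -22], [12, -22, 62]].
Row-reducing H symmetrically gives the diagonal entries 6, 14, 24/7.
So there are 3 positive pivots.
H is positive definite, so the origin is a strict local minimum.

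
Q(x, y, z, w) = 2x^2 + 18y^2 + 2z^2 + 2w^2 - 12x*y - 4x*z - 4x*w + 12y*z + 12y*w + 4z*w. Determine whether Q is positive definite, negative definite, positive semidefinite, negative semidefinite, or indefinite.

Write A = [[2, -6, -2, -2], [-6, 18, 6, 6], [-2, 6, 2, 2], [-2, 6, 2, 2]].
Row-reducing A symmetrically gives the diagonal entries 2, 0, 0, 0.
That gives 1 positive, 3 zero pivots.
Hence Q is positive semidefinite.

positive semidefinite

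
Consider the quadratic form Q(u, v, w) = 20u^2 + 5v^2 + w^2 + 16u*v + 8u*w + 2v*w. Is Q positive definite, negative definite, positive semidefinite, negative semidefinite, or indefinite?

positive semidefinite

The associated matrix is A = [[20, 8, 4], [8, 5, 1], [4, 1, 1]].
Symmetric row and column elimination reduces A to a congruent diagonal form with pivots 20, 9/5, 0.
Counting signs: 2 positive, 1 zero.
Hence Q is positive semidefinite.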